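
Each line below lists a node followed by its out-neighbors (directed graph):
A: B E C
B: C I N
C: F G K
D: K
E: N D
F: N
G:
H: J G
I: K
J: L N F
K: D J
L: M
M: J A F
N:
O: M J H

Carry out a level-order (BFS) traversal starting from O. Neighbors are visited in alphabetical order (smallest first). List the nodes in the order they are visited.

O -> H -> J -> M -> G -> F -> L -> N -> A -> B -> C -> E -> I -> K -> D

Visit O; enqueue H, J, M → queue [H, J, M]
Visit H; enqueue G → queue [J, M, G]
Visit J; enqueue F, L, N → queue [M, G, F, L, N]
Visit M; enqueue A → queue [G, F, L, N, A]
Visit G → queue [F, L, N, A]
Visit F → queue [L, N, A]
Visit L → queue [N, A]
Visit N → queue [A]
Visit A; enqueue B, C, E → queue [B, C, E]
Visit B; enqueue I → queue [C, E, I]
Visit C; enqueue K → queue [E, I, K]
Visit E; enqueue D → queue [I, K, D]
Visit I → queue [K, D]
Visit K → queue [D]
Visit D → queue []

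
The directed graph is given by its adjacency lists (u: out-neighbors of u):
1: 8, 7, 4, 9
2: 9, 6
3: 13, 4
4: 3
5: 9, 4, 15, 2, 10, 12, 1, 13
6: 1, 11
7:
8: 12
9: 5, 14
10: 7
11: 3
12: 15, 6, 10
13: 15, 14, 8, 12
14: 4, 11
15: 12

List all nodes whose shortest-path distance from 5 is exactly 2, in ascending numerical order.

Level 0: 5
Level 1: 1, 2, 4, 9, 10, 12, 13, 15
Level 2: 3, 6, 7, 8, 14
Level 3: 11

3, 6, 7, 8, 14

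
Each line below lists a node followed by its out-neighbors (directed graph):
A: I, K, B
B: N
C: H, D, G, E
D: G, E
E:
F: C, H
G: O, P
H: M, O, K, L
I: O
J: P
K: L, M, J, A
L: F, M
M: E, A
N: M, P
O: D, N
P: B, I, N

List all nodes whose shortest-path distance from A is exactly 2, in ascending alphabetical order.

J, L, M, N, O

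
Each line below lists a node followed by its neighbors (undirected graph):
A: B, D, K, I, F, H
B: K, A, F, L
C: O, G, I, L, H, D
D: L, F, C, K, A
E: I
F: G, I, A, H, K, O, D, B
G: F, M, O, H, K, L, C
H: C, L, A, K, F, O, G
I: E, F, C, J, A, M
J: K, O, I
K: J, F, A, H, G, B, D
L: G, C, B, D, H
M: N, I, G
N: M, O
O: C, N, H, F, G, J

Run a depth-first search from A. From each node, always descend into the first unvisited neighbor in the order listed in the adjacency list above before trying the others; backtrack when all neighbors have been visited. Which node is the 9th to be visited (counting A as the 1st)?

Visit A
A → B
B → K
K → J
J → O
O → C
C → G
G → F
F → I
I → E
I → M
M → N
F → H
H → L
L → D

Visit order: A, B, K, J, O, C, G, F, I, E, M, N, H, L, D

I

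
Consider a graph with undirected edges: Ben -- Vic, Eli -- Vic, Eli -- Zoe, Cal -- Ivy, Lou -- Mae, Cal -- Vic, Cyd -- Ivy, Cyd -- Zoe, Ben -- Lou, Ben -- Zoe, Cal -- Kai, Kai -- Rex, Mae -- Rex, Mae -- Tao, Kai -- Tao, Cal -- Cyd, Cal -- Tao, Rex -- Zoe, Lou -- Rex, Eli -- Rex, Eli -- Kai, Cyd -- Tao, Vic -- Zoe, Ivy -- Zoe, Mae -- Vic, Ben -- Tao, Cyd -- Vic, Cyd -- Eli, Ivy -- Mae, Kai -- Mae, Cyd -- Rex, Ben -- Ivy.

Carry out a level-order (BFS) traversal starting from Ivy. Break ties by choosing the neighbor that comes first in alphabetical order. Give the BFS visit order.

Ivy, Ben, Cal, Cyd, Mae, Zoe, Lou, Tao, Vic, Kai, Eli, Rex

Visit Ivy; enqueue Ben, Cal, Cyd, Mae, Zoe → queue [Ben, Cal, Cyd, Mae, Zoe]
Visit Ben; enqueue Lou, Tao, Vic → queue [Cal, Cyd, Mae, Zoe, Lou, Tao, Vic]
Visit Cal; enqueue Kai → queue [Cyd, Mae, Zoe, Lou, Tao, Vic, Kai]
Visit Cyd; enqueue Eli, Rex → queue [Mae, Zoe, Lou, Tao, Vic, Kai, Eli, Rex]
Visit Mae → queue [Zoe, Lou, Tao, Vic, Kai, Eli, Rex]
Visit Zoe → queue [Lou, Tao, Vic, Kai, Eli, Rex]
Visit Lou → queue [Tao, Vic, Kai, Eli, Rex]
Visit Tao → queue [Vic, Kai, Eli, Rex]
Visit Vic → queue [Kai, Eli, Rex]
Visit Kai → queue [Eli, Rex]
Visit Eli → queue [Rex]
Visit Rex → queue []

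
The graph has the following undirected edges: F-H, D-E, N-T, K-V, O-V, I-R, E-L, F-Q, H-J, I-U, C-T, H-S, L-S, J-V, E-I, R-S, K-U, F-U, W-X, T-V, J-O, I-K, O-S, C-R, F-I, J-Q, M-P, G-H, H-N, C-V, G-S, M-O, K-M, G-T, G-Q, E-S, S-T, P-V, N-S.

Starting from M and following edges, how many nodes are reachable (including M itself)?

BFS from M visits: M, P, O, K, V, S, J, U, I, T, C, R, N, L, H, G, E, Q, F, D
Reachable nodes: 20 of 22 total.

20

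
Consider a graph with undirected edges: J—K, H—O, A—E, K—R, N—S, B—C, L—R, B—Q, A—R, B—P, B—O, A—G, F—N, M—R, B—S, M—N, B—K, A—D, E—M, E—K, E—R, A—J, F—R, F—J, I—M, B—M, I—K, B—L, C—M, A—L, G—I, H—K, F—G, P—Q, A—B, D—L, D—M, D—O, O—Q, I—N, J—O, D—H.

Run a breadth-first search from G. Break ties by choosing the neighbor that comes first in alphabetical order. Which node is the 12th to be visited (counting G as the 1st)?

K

Visit G; enqueue A, F, I → queue [A, F, I]
Visit A; enqueue B, D, E, J, L, R → queue [F, I, B, D, E, J, L, R]
Visit F; enqueue N → queue [I, B, D, E, J, L, R, N]
Visit I; enqueue K, M → queue [B, D, E, J, L, R, N, K, M]
Visit B; enqueue C, O, P, Q, S → queue [D, E, J, L, R, N, K, M, C, O, P, Q, S]
Visit D; enqueue H → queue [E, J, L, R, N, K, M, C, O, P, Q, S, H]
Visit E → queue [J, L, R, N, K, M, C, O, P, Q, S, H]
Visit J → queue [L, R, N, K, M, C, O, P, Q, S, H]
Visit L → queue [R, N, K, M, C, O, P, Q, S, H]
Visit R → queue [N, K, M, C, O, P, Q, S, H]
Visit N → queue [K, M, C, O, P, Q, S, H]
Visit K → queue [M, C, O, P, Q, S, H]
Visit M → queue [C, O, P, Q, S, H]
Visit C → queue [O, P, Q, S, H]
Visit O → queue [P, Q, S, H]
Visit P → queue [Q, S, H]
Visit Q → queue [S, H]
Visit S → queue [H]
Visit H → queue []

Visit order: G, A, F, I, B, D, E, J, L, R, N, K, M, C, O, P, Q, S, H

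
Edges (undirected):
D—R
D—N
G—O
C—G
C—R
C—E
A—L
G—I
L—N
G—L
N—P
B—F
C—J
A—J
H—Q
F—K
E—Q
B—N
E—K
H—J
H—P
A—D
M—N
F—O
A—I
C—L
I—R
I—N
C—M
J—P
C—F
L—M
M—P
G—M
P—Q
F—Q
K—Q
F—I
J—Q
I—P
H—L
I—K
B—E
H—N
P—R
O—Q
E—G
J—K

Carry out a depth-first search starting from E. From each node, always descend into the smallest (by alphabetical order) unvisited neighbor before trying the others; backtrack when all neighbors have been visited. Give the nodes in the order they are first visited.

E, B, F, C, G, I, A, D, N, H, J, K, Q, O, P, M, L, R

Visit E
E → B
B → F
F → C
C → G
G → I
I → A
A → D
D → N
N → H
H → J
J → K
K → Q
Q → O
Q → P
P → M
M → L
P → R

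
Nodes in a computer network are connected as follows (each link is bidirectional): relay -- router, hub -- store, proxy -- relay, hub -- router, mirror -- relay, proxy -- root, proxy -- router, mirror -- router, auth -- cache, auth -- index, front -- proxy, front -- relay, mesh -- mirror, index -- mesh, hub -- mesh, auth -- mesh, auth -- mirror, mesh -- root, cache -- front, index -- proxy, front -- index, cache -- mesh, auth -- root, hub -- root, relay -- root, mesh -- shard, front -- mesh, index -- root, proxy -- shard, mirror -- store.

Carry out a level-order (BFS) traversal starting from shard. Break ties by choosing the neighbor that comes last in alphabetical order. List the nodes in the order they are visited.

Visit shard; enqueue proxy, mesh → queue [proxy, mesh]
Visit proxy; enqueue router, root, relay, index, front → queue [mesh, router, root, relay, index, front]
Visit mesh; enqueue mirror, hub, cache, auth → queue [router, root, relay, index, front, mirror, hub, cache, auth]
Visit router → queue [root, relay, index, front, mirror, hub, cache, auth]
Visit root → queue [relay, index, front, mirror, hub, cache, auth]
Visit relay → queue [index, front, mirror, hub, cache, auth]
Visit index → queue [front, mirror, hub, cache, auth]
Visit front → queue [mirror, hub, cache, auth]
Visit mirror; enqueue store → queue [hub, cache, auth, store]
Visit hub → queue [cache, auth, store]
Visit cache → queue [auth, store]
Visit auth → queue [store]
Visit store → queue []

shard, proxy, mesh, router, root, relay, index, front, mirror, hub, cache, auth, store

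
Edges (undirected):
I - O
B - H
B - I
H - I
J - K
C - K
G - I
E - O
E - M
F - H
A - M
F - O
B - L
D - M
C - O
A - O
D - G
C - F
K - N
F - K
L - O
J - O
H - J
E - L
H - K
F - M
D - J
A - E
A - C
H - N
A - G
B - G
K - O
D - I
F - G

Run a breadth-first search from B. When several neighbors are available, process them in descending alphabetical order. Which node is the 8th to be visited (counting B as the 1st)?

D

Visit B; enqueue L, I, H, G → queue [L, I, H, G]
Visit L; enqueue O, E → queue [I, H, G, O, E]
Visit I; enqueue D → queue [H, G, O, E, D]
Visit H; enqueue N, K, J, F → queue [G, O, E, D, N, K, J, F]
Visit G; enqueue A → queue [O, E, D, N, K, J, F, A]
Visit O; enqueue C → queue [E, D, N, K, J, F, A, C]
Visit E; enqueue M → queue [D, N, K, J, F, A, C, M]
Visit D → queue [N, K, J, F, A, C, M]
Visit N → queue [K, J, F, A, C, M]
Visit K → queue [J, F, A, C, M]
Visit J → queue [F, A, C, M]
Visit F → queue [A, C, M]
Visit A → queue [C, M]
Visit C → queue [M]
Visit M → queue []

Visit order: B, L, I, H, G, O, E, D, N, K, J, F, A, C, M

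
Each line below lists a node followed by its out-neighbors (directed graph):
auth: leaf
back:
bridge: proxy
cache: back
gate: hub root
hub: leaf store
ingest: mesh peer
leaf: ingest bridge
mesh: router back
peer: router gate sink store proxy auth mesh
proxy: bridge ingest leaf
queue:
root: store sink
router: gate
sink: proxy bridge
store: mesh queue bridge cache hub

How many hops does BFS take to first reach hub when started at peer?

2

Level 0: peer
Level 1: auth, gate, mesh, proxy, router, sink, store
Level 2: back, bridge, cache, hub, ingest, leaf, queue, root
hub first appears at level 2.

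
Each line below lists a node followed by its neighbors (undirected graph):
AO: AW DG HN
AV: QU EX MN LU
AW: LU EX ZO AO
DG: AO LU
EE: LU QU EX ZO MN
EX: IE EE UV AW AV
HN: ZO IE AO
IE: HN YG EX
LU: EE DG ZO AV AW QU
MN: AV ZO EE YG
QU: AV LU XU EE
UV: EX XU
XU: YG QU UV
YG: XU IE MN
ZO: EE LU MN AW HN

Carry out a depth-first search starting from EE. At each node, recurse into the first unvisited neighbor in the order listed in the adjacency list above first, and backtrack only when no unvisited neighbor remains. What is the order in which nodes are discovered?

Visit EE
EE → LU
LU → DG
DG → AO
AO → AW
AW → EX
EX → IE
IE → HN
HN → ZO
ZO → MN
MN → AV
AV → QU
QU → XU
XU → YG
XU → UV

EE, LU, DG, AO, AW, EX, IE, HN, ZO, MN, AV, QU, XU, YG, UV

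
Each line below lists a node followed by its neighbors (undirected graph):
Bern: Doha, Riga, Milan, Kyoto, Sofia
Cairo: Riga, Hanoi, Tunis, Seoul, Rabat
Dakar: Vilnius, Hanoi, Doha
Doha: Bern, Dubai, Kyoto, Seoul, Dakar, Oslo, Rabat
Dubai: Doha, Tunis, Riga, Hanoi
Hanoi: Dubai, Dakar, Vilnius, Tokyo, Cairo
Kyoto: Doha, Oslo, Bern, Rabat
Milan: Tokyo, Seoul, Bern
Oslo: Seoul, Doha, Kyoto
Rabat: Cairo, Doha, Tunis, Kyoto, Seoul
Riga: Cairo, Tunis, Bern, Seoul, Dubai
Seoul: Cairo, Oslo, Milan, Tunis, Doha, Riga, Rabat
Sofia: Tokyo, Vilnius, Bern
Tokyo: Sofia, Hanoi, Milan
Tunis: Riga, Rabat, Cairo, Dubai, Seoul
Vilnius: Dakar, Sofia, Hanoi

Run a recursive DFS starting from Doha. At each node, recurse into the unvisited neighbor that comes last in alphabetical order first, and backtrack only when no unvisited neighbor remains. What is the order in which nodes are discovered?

Visit Doha
Doha → Seoul
Seoul → Tunis
Tunis → Riga
Riga → Dubai
Dubai → Hanoi
Hanoi → Vilnius
Vilnius → Sofia
Sofia → Tokyo
Tokyo → Milan
Milan → Bern
Bern → Kyoto
Kyoto → Rabat
Rabat → Cairo
Kyoto → Oslo
Vilnius → Dakar

Doha Seoul Tunis Riga Dubai Hanoi Vilnius Sofia Tokyo Milan Bern Kyoto Rabat Cairo Oslo Dakar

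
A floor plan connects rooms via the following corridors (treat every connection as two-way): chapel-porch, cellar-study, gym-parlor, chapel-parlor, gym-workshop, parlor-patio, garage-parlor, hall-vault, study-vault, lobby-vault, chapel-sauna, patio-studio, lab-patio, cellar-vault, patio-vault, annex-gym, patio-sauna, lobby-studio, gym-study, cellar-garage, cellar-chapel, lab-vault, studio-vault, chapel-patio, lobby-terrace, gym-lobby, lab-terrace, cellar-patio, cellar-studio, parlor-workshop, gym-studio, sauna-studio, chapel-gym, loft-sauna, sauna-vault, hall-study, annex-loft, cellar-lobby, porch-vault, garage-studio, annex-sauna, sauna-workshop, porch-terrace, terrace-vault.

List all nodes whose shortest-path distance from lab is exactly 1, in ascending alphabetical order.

Level 0: lab
Level 1: patio, terrace, vault
Level 2: cellar, chapel, hall, lobby, parlor, porch, sauna, studio, study
Level 3: annex, garage, gym, loft, workshop

patio, terrace, vault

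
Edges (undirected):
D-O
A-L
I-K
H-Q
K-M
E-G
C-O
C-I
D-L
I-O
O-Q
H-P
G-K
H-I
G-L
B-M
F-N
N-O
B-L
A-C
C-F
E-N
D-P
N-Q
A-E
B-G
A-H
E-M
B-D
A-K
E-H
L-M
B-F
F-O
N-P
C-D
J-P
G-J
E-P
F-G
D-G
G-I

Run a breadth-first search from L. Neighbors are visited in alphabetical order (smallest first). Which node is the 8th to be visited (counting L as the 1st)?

E

Visit L; enqueue A, B, D, G, M → queue [A, B, D, G, M]
Visit A; enqueue C, E, H, K → queue [B, D, G, M, C, E, H, K]
Visit B; enqueue F → queue [D, G, M, C, E, H, K, F]
Visit D; enqueue O, P → queue [G, M, C, E, H, K, F, O, P]
Visit G; enqueue I, J → queue [M, C, E, H, K, F, O, P, I, J]
Visit M → queue [C, E, H, K, F, O, P, I, J]
Visit C → queue [E, H, K, F, O, P, I, J]
Visit E; enqueue N → queue [H, K, F, O, P, I, J, N]
Visit H; enqueue Q → queue [K, F, O, P, I, J, N, Q]
Visit K → queue [F, O, P, I, J, N, Q]
Visit F → queue [O, P, I, J, N, Q]
Visit O → queue [P, I, J, N, Q]
Visit P → queue [I, J, N, Q]
Visit I → queue [J, N, Q]
Visit J → queue [N, Q]
Visit N → queue [Q]
Visit Q → queue []

Visit order: L, A, B, D, G, M, C, E, H, K, F, O, P, I, J, N, Q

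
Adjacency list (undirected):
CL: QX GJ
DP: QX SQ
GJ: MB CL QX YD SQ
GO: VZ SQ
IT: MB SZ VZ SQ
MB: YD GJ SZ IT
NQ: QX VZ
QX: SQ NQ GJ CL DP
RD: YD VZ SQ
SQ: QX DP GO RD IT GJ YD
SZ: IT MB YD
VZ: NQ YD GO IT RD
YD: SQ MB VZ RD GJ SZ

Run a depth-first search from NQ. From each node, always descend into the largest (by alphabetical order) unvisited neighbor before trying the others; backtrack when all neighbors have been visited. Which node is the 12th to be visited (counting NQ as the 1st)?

DP

Visit NQ
NQ → VZ
VZ → YD
YD → SZ
SZ → MB
MB → IT
IT → SQ
SQ → RD
SQ → QX
QX → GJ
GJ → CL
QX → DP
SQ → GO

Visit order: NQ, VZ, YD, SZ, MB, IT, SQ, RD, QX, GJ, CL, DP, GO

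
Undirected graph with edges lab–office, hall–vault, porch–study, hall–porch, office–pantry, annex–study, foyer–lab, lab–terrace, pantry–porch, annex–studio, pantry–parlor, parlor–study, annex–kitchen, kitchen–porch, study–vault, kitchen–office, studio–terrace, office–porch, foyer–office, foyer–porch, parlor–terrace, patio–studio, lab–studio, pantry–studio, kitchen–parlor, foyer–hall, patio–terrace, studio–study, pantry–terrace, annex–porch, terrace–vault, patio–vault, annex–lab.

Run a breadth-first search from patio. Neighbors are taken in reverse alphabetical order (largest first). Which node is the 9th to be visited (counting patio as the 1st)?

lab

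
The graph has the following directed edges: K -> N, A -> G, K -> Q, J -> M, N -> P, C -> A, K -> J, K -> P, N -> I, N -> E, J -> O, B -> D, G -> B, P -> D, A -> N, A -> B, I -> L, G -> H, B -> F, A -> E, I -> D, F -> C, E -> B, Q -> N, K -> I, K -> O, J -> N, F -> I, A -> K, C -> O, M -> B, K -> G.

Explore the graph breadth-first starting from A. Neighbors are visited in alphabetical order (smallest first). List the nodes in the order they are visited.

A B E G K N D F H I J O P Q C L M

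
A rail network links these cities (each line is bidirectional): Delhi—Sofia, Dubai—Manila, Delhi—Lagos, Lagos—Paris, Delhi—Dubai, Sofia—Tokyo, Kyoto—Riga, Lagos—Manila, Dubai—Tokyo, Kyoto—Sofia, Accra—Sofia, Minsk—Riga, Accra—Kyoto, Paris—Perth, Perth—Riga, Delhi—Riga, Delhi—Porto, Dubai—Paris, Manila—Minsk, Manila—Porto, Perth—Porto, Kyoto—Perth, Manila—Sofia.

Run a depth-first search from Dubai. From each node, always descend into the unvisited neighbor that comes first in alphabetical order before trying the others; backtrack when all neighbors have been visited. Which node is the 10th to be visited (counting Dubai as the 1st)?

Visit Dubai
Dubai → Delhi
Delhi → Lagos
Lagos → Manila
Manila → Minsk
Minsk → Riga
Riga → Kyoto
Kyoto → Accra
Accra → Sofia
Sofia → Tokyo
Kyoto → Perth
Perth → Paris
Perth → Porto

Visit order: Dubai, Delhi, Lagos, Manila, Minsk, Riga, Kyoto, Accra, Sofia, Tokyo, Perth, Paris, Porto

Tokyo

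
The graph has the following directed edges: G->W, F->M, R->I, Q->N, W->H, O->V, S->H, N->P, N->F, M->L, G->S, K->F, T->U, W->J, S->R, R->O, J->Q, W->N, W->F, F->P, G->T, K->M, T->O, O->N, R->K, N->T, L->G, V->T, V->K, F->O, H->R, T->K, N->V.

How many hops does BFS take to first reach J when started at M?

4

Level 0: M
Level 1: L
Level 2: G
Level 3: S, T, W
Level 4: F, H, J, K, N, O, R, U
Level 5: I, P, Q, V
J first appears at level 4.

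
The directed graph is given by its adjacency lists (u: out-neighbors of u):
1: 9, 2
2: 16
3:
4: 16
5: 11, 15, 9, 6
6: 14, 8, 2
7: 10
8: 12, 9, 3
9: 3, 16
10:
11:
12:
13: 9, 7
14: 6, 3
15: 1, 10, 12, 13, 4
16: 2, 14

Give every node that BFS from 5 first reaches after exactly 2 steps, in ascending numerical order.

1, 2, 3, 4, 8, 10, 12, 13, 14, 16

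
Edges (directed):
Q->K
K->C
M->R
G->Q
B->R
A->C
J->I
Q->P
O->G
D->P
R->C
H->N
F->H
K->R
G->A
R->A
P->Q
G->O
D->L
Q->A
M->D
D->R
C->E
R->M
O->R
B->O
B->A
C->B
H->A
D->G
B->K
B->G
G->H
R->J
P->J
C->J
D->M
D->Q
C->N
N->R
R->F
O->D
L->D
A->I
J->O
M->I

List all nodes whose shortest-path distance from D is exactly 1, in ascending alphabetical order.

G, L, M, P, Q, R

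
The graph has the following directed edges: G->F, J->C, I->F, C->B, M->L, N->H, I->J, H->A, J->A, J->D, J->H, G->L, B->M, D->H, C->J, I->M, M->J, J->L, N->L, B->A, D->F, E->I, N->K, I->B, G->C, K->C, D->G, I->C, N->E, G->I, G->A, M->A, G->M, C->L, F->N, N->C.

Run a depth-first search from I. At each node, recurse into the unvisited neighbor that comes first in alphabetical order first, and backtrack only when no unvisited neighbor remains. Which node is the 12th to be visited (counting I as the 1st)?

H

Visit I
I → B
B → A
B → M
M → J
J → C
C → L
J → D
D → F
F → N
N → E
N → H
N → K
D → G

Visit order: I, B, A, M, J, C, L, D, F, N, E, H, K, G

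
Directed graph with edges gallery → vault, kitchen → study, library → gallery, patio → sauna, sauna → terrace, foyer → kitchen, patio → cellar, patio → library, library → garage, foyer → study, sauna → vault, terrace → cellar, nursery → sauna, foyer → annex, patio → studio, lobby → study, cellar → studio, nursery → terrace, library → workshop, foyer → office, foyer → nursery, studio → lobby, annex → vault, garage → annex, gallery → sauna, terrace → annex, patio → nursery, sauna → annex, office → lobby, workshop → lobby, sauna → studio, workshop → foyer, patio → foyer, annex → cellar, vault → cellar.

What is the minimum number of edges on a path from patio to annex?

Level 0: patio
Level 1: cellar, foyer, library, nursery, sauna, studio
Level 2: annex, gallery, garage, kitchen, lobby, office, study, terrace, vault, workshop
annex first appears at level 2.

2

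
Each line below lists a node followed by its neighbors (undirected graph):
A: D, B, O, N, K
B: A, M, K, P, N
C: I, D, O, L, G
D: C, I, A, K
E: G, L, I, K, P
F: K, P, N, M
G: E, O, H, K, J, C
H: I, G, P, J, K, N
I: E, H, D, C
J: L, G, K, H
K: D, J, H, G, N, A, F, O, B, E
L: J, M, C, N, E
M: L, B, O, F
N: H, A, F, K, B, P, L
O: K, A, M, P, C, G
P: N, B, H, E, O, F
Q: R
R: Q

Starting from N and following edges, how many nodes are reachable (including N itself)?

BFS from N visits: N, P, L, K, H, F, B, A, O, E, M, J, C, G, D, I
Reachable nodes: 16 of 18 total.

16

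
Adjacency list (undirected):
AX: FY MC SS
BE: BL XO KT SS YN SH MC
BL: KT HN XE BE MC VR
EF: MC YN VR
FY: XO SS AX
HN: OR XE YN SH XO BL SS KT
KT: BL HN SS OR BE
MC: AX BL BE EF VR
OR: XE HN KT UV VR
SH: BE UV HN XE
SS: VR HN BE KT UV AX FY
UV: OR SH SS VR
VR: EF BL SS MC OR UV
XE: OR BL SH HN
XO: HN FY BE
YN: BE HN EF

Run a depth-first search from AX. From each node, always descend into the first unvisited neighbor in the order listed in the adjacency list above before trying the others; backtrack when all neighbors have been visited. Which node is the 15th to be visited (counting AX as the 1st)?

Visit AX
AX → FY
FY → XO
XO → HN
HN → OR
OR → XE
XE → BL
BL → KT
KT → SS
SS → VR
VR → EF
EF → MC
MC → BE
BE → YN
BE → SH
SH → UV

Visit order: AX, FY, XO, HN, OR, XE, BL, KT, SS, VR, EF, MC, BE, YN, SH, UV

SH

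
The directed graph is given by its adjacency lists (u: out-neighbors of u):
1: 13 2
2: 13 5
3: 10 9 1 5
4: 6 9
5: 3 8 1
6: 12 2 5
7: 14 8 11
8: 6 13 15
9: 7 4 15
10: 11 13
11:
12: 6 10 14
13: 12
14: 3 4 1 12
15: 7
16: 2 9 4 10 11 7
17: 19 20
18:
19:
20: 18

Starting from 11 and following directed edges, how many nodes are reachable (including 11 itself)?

1

BFS from 11 visits: 11
Reachable nodes: 1 of 20 total.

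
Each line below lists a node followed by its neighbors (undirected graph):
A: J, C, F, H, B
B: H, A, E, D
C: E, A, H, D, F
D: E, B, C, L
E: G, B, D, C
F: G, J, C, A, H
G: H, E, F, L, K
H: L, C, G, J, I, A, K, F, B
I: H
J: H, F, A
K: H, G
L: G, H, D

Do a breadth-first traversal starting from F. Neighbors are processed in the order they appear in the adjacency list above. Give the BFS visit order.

F G J C A H E L K D B I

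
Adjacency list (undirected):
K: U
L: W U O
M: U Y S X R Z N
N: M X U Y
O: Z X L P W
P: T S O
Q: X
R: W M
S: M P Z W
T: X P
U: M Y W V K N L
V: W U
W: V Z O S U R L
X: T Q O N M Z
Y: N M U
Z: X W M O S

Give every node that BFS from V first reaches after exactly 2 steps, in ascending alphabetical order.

Level 0: V
Level 1: U, W
Level 2: K, L, M, N, O, R, S, Y, Z
Level 3: P, X
Level 4: Q, T

K, L, M, N, O, R, S, Y, Z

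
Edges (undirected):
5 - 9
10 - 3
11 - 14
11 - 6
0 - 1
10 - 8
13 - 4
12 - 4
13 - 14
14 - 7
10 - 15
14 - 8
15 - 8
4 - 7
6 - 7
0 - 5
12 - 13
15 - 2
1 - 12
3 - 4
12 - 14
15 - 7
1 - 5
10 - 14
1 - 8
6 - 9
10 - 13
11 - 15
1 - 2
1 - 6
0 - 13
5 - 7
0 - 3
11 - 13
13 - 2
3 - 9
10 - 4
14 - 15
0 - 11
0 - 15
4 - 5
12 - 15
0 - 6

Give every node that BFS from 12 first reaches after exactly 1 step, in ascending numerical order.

1, 4, 13, 14, 15

Level 0: 12
Level 1: 1, 4, 13, 14, 15
Level 2: 0, 2, 3, 5, 6, 7, 8, 10, 11
Level 3: 9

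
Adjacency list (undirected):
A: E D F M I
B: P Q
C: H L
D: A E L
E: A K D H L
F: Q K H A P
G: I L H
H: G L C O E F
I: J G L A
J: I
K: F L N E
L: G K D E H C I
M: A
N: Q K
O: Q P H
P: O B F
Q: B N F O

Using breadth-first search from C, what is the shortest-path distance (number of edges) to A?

3

Level 0: C
Level 1: H, L
Level 2: D, E, F, G, I, K, O
Level 3: A, J, N, P, Q
Level 4: B, M
A first appears at level 3.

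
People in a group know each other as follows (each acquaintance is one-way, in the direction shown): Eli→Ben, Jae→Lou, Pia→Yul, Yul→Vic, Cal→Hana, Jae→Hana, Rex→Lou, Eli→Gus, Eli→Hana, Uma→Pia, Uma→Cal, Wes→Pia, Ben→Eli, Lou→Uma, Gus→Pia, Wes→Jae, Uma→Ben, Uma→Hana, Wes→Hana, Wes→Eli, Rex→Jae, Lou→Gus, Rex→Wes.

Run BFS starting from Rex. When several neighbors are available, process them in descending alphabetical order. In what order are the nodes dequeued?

Visit Rex; enqueue Wes, Lou, Jae → queue [Wes, Lou, Jae]
Visit Wes; enqueue Pia, Hana, Eli → queue [Lou, Jae, Pia, Hana, Eli]
Visit Lou; enqueue Uma, Gus → queue [Jae, Pia, Hana, Eli, Uma, Gus]
Visit Jae → queue [Pia, Hana, Eli, Uma, Gus]
Visit Pia; enqueue Yul → queue [Hana, Eli, Uma, Gus, Yul]
Visit Hana → queue [Eli, Uma, Gus, Yul]
Visit Eli; enqueue Ben → queue [Uma, Gus, Yul, Ben]
Visit Uma; enqueue Cal → queue [Gus, Yul, Ben, Cal]
Visit Gus → queue [Yul, Ben, Cal]
Visit Yul; enqueue Vic → queue [Ben, Cal, Vic]
Visit Ben → queue [Cal, Vic]
Visit Cal → queue [Vic]
Visit Vic → queue []

Rex → Wes → Lou → Jae → Pia → Hana → Eli → Uma → Gus → Yul → Ben → Cal → Vic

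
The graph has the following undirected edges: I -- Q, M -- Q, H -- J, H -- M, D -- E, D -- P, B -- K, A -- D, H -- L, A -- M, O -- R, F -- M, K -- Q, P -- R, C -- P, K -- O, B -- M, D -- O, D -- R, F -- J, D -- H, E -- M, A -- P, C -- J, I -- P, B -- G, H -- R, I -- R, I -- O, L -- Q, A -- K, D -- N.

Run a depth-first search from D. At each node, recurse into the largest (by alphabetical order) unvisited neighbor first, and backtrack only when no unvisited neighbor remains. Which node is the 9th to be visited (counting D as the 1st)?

J

Visit D
D → R
R → P
P → I
I → Q
Q → M
M → H
H → L
H → J
J → F
J → C
M → E
M → B
B → K
K → O
K → A
B → G
D → N

Visit order: D, R, P, I, Q, M, H, L, J, F, C, E, B, K, O, A, G, N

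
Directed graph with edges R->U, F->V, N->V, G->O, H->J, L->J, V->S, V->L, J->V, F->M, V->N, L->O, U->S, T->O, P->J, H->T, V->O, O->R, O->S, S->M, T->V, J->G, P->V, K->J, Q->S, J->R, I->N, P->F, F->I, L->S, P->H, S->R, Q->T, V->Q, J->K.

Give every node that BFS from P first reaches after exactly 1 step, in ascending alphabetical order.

F, H, J, V

Level 0: P
Level 1: F, H, J, V
Level 2: G, I, K, L, M, N, O, Q, R, S, T
Level 3: U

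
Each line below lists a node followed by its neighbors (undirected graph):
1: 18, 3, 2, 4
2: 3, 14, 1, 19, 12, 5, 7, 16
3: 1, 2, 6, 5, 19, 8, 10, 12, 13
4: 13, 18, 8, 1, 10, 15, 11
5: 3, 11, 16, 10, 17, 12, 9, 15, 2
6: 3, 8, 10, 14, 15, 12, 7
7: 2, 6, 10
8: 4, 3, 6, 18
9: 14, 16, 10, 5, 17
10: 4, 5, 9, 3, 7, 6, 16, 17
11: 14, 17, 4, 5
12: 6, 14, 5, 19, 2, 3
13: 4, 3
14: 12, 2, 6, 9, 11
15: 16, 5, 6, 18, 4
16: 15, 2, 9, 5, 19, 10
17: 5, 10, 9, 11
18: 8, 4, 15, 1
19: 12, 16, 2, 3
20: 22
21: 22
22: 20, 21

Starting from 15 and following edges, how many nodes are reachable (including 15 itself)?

BFS from 15 visits: 15, 18, 16, 6, 5, 4, 8, 1, 19, 10, 9, 2, 14, 12, 7, 3, 17, 11, 13
Reachable nodes: 19 of 22 total.

19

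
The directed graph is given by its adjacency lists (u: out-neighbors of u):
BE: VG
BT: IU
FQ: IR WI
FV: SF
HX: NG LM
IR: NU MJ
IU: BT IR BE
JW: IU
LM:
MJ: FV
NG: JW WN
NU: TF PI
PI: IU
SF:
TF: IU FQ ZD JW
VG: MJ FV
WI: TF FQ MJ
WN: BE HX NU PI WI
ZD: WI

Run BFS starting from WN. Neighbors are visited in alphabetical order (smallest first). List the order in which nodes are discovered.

Visit WN; enqueue BE, HX, NU, PI, WI → queue [BE, HX, NU, PI, WI]
Visit BE; enqueue VG → queue [HX, NU, PI, WI, VG]
Visit HX; enqueue LM, NG → queue [NU, PI, WI, VG, LM, NG]
Visit NU; enqueue TF → queue [PI, WI, VG, LM, NG, TF]
Visit PI; enqueue IU → queue [WI, VG, LM, NG, TF, IU]
Visit WI; enqueue FQ, MJ → queue [VG, LM, NG, TF, IU, FQ, MJ]
Visit VG; enqueue FV → queue [LM, NG, TF, IU, FQ, MJ, FV]
Visit LM → queue [NG, TF, IU, FQ, MJ, FV]
Visit NG; enqueue JW → queue [TF, IU, FQ, MJ, FV, JW]
Visit TF; enqueue ZD → queue [IU, FQ, MJ, FV, JW, ZD]
Visit IU; enqueue BT, IR → queue [FQ, MJ, FV, JW, ZD, BT, IR]
Visit FQ → queue [MJ, FV, JW, ZD, BT, IR]
Visit MJ → queue [FV, JW, ZD, BT, IR]
Visit FV; enqueue SF → queue [JW, ZD, BT, IR, SF]
Visit JW → queue [ZD, BT, IR, SF]
Visit ZD → queue [BT, IR, SF]
Visit BT → queue [IR, SF]
Visit IR → queue [SF]
Visit SF → queue []

WN -> BE -> HX -> NU -> PI -> WI -> VG -> LM -> NG -> TF -> IU -> FQ -> MJ -> FV -> JW -> ZD -> BT -> IR -> SF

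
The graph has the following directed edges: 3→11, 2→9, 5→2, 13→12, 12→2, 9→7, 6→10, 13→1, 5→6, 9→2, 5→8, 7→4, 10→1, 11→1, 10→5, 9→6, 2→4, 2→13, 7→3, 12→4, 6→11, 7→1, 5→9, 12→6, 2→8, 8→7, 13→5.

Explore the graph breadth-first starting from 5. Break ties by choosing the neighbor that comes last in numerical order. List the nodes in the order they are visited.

Visit 5; enqueue 9, 8, 6, 2 → queue [9, 8, 6, 2]
Visit 9; enqueue 7 → queue [8, 6, 2, 7]
Visit 8 → queue [6, 2, 7]
Visit 6; enqueue 11, 10 → queue [2, 7, 11, 10]
Visit 2; enqueue 13, 4 → queue [7, 11, 10, 13, 4]
Visit 7; enqueue 3, 1 → queue [11, 10, 13, 4, 3, 1]
Visit 11 → queue [10, 13, 4, 3, 1]
Visit 10 → queue [13, 4, 3, 1]
Visit 13; enqueue 12 → queue [4, 3, 1, 12]
Visit 4 → queue [3, 1, 12]
Visit 3 → queue [1, 12]
Visit 1 → queue [12]
Visit 12 → queue []

5 → 9 → 8 → 6 → 2 → 7 → 11 → 10 → 13 → 4 → 3 → 1 → 12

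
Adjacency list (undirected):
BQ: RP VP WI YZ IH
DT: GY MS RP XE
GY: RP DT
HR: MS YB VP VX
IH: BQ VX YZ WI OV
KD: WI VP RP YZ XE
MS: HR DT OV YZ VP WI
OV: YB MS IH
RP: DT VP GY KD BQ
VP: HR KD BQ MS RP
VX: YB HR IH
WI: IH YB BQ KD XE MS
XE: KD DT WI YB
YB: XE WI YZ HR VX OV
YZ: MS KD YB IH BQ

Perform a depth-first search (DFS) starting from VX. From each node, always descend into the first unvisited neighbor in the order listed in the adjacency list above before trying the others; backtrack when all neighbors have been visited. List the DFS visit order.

Visit VX
VX → YB
YB → XE
XE → KD
KD → WI
WI → IH
IH → BQ
BQ → RP
RP → DT
DT → GY
DT → MS
MS → HR
HR → VP
MS → OV
MS → YZ

VX → YB → XE → KD → WI → IH → BQ → RP → DT → GY → MS → HR → VP → OV → YZ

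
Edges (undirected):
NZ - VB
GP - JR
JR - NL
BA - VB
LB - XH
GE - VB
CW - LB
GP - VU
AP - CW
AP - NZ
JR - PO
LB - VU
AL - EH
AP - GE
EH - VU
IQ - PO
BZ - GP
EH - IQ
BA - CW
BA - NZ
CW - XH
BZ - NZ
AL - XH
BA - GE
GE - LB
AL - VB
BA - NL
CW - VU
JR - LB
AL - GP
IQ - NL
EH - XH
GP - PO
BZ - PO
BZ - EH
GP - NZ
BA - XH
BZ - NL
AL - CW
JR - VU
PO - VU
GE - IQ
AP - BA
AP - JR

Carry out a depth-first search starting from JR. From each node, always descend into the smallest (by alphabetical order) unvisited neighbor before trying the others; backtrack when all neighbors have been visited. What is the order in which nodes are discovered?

JR -> AP -> BA -> CW -> AL -> EH -> BZ -> GP -> NZ -> VB -> GE -> IQ -> NL -> PO -> VU -> LB -> XH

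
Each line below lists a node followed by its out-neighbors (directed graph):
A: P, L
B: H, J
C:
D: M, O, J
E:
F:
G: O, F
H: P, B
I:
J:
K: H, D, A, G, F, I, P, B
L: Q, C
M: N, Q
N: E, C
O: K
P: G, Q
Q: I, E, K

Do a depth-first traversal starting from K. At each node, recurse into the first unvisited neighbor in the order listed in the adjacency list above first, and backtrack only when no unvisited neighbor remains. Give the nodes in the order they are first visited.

Visit K
K → H
H → P
P → G
G → O
G → F
P → Q
Q → I
Q → E
H → B
B → J
K → D
D → M
M → N
N → C
K → A
A → L

K H P G O F Q I E B J D M N C A L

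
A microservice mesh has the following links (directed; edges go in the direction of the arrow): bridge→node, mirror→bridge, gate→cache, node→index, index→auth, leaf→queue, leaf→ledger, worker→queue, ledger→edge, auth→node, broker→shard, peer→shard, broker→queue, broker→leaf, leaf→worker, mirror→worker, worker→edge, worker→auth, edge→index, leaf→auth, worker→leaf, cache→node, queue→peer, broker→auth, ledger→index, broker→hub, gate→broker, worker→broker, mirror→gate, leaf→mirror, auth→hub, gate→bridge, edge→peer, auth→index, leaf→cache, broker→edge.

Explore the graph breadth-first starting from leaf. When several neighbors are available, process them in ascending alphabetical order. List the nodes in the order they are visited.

leaf -> auth -> cache -> ledger -> mirror -> queue -> worker -> hub -> index -> node -> edge -> bridge -> gate -> peer -> broker -> shard

Visit leaf; enqueue auth, cache, ledger, mirror, queue, worker → queue [auth, cache, ledger, mirror, queue, worker]
Visit auth; enqueue hub, index, node → queue [cache, ledger, mirror, queue, worker, hub, index, node]
Visit cache → queue [ledger, mirror, queue, worker, hub, index, node]
Visit ledger; enqueue edge → queue [mirror, queue, worker, hub, index, node, edge]
Visit mirror; enqueue bridge, gate → queue [queue, worker, hub, index, node, edge, bridge, gate]
Visit queue; enqueue peer → queue [worker, hub, index, node, edge, bridge, gate, peer]
Visit worker; enqueue broker → queue [hub, index, node, edge, bridge, gate, peer, broker]
Visit hub → queue [index, node, edge, bridge, gate, peer, broker]
Visit index → queue [node, edge, bridge, gate, peer, broker]
Visit node → queue [edge, bridge, gate, peer, broker]
Visit edge → queue [bridge, gate, peer, broker]
Visit bridge → queue [gate, peer, broker]
Visit gate → queue [peer, broker]
Visit peer; enqueue shard → queue [broker, shard]
Visit broker → queue [shard]
Visit shard → queue []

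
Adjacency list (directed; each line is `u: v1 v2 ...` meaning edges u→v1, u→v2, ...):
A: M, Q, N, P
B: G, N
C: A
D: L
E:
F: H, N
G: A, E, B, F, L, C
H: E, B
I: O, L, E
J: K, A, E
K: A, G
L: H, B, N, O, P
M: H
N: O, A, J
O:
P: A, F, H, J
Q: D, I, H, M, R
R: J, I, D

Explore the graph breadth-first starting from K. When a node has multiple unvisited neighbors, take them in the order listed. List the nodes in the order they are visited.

Visit K; enqueue A, G → queue [A, G]
Visit A; enqueue M, Q, N, P → queue [G, M, Q, N, P]
Visit G; enqueue E, B, F, L, C → queue [M, Q, N, P, E, B, F, L, C]
Visit M; enqueue H → queue [Q, N, P, E, B, F, L, C, H]
Visit Q; enqueue D, I, R → queue [N, P, E, B, F, L, C, H, D, I, R]
Visit N; enqueue O, J → queue [P, E, B, F, L, C, H, D, I, R, O, J]
Visit P → queue [E, B, F, L, C, H, D, I, R, O, J]
Visit E → queue [B, F, L, C, H, D, I, R, O, J]
Visit B → queue [F, L, C, H, D, I, R, O, J]
Visit F → queue [L, C, H, D, I, R, O, J]
Visit L → queue [C, H, D, I, R, O, J]
Visit C → queue [H, D, I, R, O, J]
Visit H → queue [D, I, R, O, J]
Visit D → queue [I, R, O, J]
Visit I → queue [R, O, J]
Visit R → queue [O, J]
Visit O → queue [J]
Visit J → queue []

K → A → G → M → Q → N → P → E → B → F → L → C → H → D → I → R → O → J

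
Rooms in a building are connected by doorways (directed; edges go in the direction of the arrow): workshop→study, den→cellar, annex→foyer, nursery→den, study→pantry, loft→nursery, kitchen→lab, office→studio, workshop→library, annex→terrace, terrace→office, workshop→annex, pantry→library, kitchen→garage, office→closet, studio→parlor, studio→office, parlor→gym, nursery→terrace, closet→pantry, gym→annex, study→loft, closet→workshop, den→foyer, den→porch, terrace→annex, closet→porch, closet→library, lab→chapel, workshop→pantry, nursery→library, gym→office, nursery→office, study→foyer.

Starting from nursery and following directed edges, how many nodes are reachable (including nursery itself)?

BFS from nursery visits: nursery, den, library, office, terrace, cellar, foyer, porch, closet, studio, annex, pantry, workshop, parlor, study, gym, loft
Reachable nodes: 17 of 21 total.

17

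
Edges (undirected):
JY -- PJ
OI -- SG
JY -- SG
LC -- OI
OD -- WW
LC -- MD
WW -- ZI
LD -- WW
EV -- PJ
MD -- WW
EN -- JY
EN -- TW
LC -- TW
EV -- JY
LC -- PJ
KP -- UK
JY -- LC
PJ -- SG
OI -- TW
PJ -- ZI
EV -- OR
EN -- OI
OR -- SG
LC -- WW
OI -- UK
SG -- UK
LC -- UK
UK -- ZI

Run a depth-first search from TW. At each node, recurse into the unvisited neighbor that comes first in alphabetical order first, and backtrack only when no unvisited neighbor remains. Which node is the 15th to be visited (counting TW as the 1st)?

Visit TW
TW → EN
EN → JY
JY → EV
EV → OR
OR → SG
SG → OI
OI → LC
LC → MD
MD → WW
WW → LD
WW → OD
WW → ZI
ZI → PJ
ZI → UK
UK → KP

Visit order: TW, EN, JY, EV, OR, SG, OI, LC, MD, WW, LD, OD, ZI, PJ, UK, KP

UK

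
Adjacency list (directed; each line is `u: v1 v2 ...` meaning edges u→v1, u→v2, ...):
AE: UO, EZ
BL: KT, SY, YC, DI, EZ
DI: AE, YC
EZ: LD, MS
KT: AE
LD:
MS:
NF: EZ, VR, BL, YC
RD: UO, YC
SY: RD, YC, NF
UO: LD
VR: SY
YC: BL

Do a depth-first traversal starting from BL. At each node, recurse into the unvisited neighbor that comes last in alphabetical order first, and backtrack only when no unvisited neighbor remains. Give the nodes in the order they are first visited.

Visit BL
BL → YC
BL → SY
SY → RD
RD → UO
UO → LD
SY → NF
NF → VR
NF → EZ
EZ → MS
BL → KT
KT → AE
BL → DI

BL YC SY RD UO LD NF VR EZ MS KT AE DI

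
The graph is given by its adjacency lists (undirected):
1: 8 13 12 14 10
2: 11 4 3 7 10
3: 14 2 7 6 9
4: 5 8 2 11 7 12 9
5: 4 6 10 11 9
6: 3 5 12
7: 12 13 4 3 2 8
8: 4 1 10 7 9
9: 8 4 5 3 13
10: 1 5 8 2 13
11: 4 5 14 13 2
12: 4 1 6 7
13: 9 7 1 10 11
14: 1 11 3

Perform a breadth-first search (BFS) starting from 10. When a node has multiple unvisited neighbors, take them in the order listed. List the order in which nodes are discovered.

10, 1, 5, 8, 2, 13, 12, 14, 4, 6, 11, 9, 7, 3

Visit 10; enqueue 1, 5, 8, 2, 13 → queue [1, 5, 8, 2, 13]
Visit 1; enqueue 12, 14 → queue [5, 8, 2, 13, 12, 14]
Visit 5; enqueue 4, 6, 11, 9 → queue [8, 2, 13, 12, 14, 4, 6, 11, 9]
Visit 8; enqueue 7 → queue [2, 13, 12, 14, 4, 6, 11, 9, 7]
Visit 2; enqueue 3 → queue [13, 12, 14, 4, 6, 11, 9, 7, 3]
Visit 13 → queue [12, 14, 4, 6, 11, 9, 7, 3]
Visit 12 → queue [14, 4, 6, 11, 9, 7, 3]
Visit 14 → queue [4, 6, 11, 9, 7, 3]
Visit 4 → queue [6, 11, 9, 7, 3]
Visit 6 → queue [11, 9, 7, 3]
Visit 11 → queue [9, 7, 3]
Visit 9 → queue [7, 3]
Visit 7 → queue [3]
Visit 3 → queue []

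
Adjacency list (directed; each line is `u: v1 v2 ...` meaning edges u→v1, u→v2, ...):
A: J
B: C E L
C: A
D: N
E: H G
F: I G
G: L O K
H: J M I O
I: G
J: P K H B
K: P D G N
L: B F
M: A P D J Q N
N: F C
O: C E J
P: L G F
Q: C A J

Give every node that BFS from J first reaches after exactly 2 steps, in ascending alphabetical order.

Level 0: J
Level 1: B, H, K, P
Level 2: C, D, E, F, G, I, L, M, N, O
Level 3: A, Q

C, D, E, F, G, I, L, M, N, O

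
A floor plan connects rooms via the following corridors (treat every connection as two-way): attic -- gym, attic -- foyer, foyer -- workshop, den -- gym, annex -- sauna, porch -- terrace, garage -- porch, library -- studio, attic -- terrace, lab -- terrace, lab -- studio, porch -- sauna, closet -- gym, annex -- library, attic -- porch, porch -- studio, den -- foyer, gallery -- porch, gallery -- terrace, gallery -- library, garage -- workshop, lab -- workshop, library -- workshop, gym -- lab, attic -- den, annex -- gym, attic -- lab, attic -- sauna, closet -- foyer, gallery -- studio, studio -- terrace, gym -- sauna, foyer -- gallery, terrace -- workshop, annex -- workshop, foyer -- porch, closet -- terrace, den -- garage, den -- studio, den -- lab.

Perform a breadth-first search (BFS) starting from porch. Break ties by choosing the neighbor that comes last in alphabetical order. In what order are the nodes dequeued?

porch, terrace, studio, sauna, garage, gallery, foyer, attic, workshop, lab, closet, library, den, gym, annex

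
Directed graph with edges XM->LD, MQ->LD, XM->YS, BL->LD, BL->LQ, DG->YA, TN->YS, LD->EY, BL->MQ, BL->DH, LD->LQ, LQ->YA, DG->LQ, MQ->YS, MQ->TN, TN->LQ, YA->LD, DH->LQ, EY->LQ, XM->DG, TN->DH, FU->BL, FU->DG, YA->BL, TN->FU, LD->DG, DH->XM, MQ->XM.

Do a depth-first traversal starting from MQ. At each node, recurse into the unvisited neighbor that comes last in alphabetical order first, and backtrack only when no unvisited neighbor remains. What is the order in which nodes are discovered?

MQ -> YS -> XM -> LD -> LQ -> YA -> BL -> DH -> EY -> DG -> TN -> FU

Visit MQ
MQ → YS
MQ → XM
XM → LD
LD → LQ
LQ → YA
YA → BL
BL → DH
LD → EY
LD → DG
MQ → TN
TN → FU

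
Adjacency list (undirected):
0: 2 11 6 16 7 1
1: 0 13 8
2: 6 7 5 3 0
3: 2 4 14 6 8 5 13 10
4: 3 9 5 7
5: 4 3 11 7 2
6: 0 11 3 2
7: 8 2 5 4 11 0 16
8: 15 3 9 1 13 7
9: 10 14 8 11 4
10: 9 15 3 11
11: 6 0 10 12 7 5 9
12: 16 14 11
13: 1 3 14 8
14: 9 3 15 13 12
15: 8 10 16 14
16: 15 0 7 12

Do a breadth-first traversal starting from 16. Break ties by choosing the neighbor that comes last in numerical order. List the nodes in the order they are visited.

16 -> 15 -> 12 -> 7 -> 0 -> 14 -> 10 -> 8 -> 11 -> 5 -> 4 -> 2 -> 6 -> 1 -> 13 -> 9 -> 3

Visit 16; enqueue 15, 12, 7, 0 → queue [15, 12, 7, 0]
Visit 15; enqueue 14, 10, 8 → queue [12, 7, 0, 14, 10, 8]
Visit 12; enqueue 11 → queue [7, 0, 14, 10, 8, 11]
Visit 7; enqueue 5, 4, 2 → queue [0, 14, 10, 8, 11, 5, 4, 2]
Visit 0; enqueue 6, 1 → queue [14, 10, 8, 11, 5, 4, 2, 6, 1]
Visit 14; enqueue 13, 9, 3 → queue [10, 8, 11, 5, 4, 2, 6, 1, 13, 9, 3]
Visit 10 → queue [8, 11, 5, 4, 2, 6, 1, 13, 9, 3]
Visit 8 → queue [11, 5, 4, 2, 6, 1, 13, 9, 3]
Visit 11 → queue [5, 4, 2, 6, 1, 13, 9, 3]
Visit 5 → queue [4, 2, 6, 1, 13, 9, 3]
Visit 4 → queue [2, 6, 1, 13, 9, 3]
Visit 2 → queue [6, 1, 13, 9, 3]
Visit 6 → queue [1, 13, 9, 3]
Visit 1 → queue [13, 9, 3]
Visit 13 → queue [9, 3]
Visit 9 → queue [3]
Visit 3 → queue []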